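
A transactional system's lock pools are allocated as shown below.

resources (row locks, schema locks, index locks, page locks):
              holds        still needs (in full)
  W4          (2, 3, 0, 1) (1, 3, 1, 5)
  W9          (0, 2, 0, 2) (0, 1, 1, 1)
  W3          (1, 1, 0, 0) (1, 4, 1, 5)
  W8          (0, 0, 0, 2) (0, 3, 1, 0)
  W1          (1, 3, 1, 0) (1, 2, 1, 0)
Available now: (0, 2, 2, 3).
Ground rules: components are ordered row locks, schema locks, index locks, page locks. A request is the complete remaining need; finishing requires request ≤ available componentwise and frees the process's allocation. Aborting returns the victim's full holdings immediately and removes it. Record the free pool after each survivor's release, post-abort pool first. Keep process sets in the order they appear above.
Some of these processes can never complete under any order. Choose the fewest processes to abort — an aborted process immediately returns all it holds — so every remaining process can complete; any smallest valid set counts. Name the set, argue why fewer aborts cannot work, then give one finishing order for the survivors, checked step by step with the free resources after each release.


The answer: abort W1.
Key observation: aborting W1 returns (1, 3, 1, 0), and W4 — hopeless before — runs at step 2 with the returned capacity in the pool.
Why nothing smaller works: aborting no one leaves the state deadlocked as given.
Survivors finish in the order: W8, W4, W9, W3. Step-by-step check (pool after the aborts first):
  pool = (1, 5, 3, 3)
  W8 needs (0, 3, 1, 0) <= (1, 5, 3, 3) -> finishes; pool += (0, 0, 0, 2) = (1, 5, 3, 5)
  W4 needs (1, 3, 1, 5) <= (1, 5, 3, 5) -> finishes; pool += (2, 3, 0, 1) = (3, 8, 3, 6)
  W9 needs (0, 1, 1, 1) <= (3, 8, 3, 6) -> finishes; pool += (0, 2, 0, 2) = (3, 10, 3, 8)
  W3 needs (1, 4, 1, 5) <= (3, 10, 3, 8) -> finishes; pool += (1, 1, 0, 0) = (4, 11, 3, 8)


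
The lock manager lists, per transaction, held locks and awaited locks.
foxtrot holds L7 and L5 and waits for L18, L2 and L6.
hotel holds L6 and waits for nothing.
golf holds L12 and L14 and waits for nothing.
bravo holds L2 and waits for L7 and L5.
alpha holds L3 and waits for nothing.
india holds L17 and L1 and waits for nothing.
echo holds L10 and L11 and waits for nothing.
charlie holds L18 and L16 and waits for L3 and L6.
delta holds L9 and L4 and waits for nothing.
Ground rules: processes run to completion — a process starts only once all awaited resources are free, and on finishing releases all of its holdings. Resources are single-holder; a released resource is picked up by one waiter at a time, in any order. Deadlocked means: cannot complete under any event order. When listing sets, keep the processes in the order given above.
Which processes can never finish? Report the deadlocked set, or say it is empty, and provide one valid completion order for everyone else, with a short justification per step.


Deadlocked: foxtrot and bravo.
Key observation: the cycle foxtrot -> bravo -> foxtrot can never break — each member waits on the next; no other process is dragged down with it.
The rest can finish in the order echo, alpha, hotel, golf, india, delta, charlie.
Walking it through:
  run echo (it waits on nothing); releases L10 and L11
  run alpha (it waits on nothing); releases L3
  run hotel (it waits on nothing); releases L6
  run golf (it waits on nothing); releases L12 and L14
  run india (it waits on nothing); releases L17 and L1
  run delta (it waits on nothing); releases L9 and L4
  run charlie (all its waits — L3 and L6 — are resolved); releases L18 and L16


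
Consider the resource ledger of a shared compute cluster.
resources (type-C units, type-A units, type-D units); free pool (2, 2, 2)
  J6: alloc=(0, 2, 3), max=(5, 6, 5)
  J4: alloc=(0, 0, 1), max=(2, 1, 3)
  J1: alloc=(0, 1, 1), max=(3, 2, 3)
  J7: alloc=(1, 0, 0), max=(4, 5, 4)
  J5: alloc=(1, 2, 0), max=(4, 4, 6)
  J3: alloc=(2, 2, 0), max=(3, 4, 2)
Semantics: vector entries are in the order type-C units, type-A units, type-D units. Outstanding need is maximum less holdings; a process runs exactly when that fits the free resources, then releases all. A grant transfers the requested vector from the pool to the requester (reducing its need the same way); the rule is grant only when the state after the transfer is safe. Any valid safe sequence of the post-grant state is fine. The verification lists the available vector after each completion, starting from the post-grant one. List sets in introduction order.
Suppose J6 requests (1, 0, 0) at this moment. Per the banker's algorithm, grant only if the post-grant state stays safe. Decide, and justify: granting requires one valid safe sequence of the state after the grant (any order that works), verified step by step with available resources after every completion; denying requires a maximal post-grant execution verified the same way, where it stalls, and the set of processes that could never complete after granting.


GRANT: granting preserves safety; a valid post-grant sequence is J3, J1, J4, J7, J6, J5.
Key observation: granting shrinks the pool to (1, 2, 2), yet J3 still fits and the chain goes through.
Check on the post-grant state, step by step:
  pool = (1, 2, 2)
  run J3 (needs (1, 2, 2), free (1, 2, 2)); after release of (2, 2, 0) the pool is (3, 4, 2)
  run J1 (needs (3, 1, 2), free (3, 4, 2)); after release of (0, 1, 1) the pool is (3, 5, 3)
  run J4 (needs (2, 1, 2), free (3, 5, 3)); after release of (0, 0, 1) the pool is (3, 5, 4)
  run J7 (needs (3, 5, 4), free (3, 5, 4)); after release of (1, 0, 0) the pool is (4, 5, 4)
  run J6 (needs (4, 4, 2), free (4, 5, 4)); after release of (1, 2, 3) the pool is (5, 7, 7)
  run J5 (needs (3, 2, 6), free (5, 7, 7)); after release of (1, 2, 0) the pool is (6, 9, 7)


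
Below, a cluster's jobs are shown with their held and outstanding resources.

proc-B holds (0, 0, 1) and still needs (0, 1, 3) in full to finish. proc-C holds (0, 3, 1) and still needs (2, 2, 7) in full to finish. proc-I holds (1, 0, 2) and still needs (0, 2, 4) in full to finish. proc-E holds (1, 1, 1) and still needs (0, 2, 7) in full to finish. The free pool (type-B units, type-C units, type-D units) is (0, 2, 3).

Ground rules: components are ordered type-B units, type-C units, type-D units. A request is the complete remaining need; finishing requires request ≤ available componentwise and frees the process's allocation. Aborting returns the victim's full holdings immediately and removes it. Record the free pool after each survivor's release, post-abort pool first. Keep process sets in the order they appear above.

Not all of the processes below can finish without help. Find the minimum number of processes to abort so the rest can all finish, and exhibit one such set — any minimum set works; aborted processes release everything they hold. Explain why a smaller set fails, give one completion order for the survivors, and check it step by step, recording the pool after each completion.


Minimum abort set: proc-E.
Key observation: proc-C was stuck for good until proc-E gave back (1, 1, 1); in the order shown it finishes at step 3.
Minimality: the empty abort set fails — the state is deadlocked as it stands.
One survivor order: proc-I, proc-B, proc-C. Verifying each step (post-abort pool first):
  pool = (1, 3, 4)
  proc-I: need (0, 2, 4) fits (1, 3, 4); releases (1, 0, 2), pool now (2, 3, 6)
  proc-B: need (0, 1, 3) fits (2, 3, 6); releases (0, 0, 1), pool now (2, 3, 7)
  proc-C: need (2, 2, 7) fits (2, 3, 7); releases (0, 3, 1), pool now (2, 6, 8)


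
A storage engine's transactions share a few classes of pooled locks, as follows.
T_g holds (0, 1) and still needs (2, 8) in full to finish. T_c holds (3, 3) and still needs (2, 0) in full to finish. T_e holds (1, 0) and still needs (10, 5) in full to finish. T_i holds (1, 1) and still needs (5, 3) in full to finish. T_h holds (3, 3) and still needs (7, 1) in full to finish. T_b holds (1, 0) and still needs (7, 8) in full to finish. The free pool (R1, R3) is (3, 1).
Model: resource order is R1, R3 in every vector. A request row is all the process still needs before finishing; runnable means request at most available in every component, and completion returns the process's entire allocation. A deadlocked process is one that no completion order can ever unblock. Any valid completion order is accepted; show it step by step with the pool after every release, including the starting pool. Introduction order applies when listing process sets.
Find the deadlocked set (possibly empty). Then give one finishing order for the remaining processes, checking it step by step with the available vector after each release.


The deadlocked set is empty.
Key observation: starting with T_c, each completion frees enough for the next — no one is permanently blocked.
A valid finishing order for the others: T_c, T_i, T_h, T_g, T_b, T_e. Walking it through:
  pool = (3, 1)
  run T_c (needs (2, 0), free (3, 1)); after release of (3, 3) the pool is (6, 4)
  run T_i (needs (5, 3), free (6, 4)); after release of (1, 1) the pool is (7, 5)
  run T_h (needs (7, 1), free (7, 5)); after release of (3, 3) the pool is (10, 8)
  run T_g (needs (2, 8), free (10, 8)); after release of (0, 1) the pool is (10, 9)
  run T_b (needs (7, 8), free (10, 9)); after release of (1, 0) the pool is (11, 9)
  run T_e (needs (10, 5), free (11, 9)); after release of (1, 0) the pool is (12, 9)


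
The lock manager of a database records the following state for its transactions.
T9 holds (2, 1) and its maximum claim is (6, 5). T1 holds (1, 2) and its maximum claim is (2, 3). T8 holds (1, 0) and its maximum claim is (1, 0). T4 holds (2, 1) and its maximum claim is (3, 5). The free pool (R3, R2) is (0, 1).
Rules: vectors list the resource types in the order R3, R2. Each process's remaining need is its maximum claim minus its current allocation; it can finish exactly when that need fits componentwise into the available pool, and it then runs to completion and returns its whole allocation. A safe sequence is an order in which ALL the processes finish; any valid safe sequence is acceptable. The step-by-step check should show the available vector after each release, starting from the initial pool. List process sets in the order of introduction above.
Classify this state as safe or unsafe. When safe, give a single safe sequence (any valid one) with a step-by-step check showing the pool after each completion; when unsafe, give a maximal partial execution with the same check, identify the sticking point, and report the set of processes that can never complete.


UNSAFE — no complete ordering exists.
Key observation: the pool after T8, T1 is (2, 3); every surviving request exceeds it in R2, so progress ends there.
Going as far as possible: T8, T1; after that, nothing fits. Verifying each step:
  pool = (0, 1)
  T8 needs (0, 0) <= (0, 1) -> finishes; pool += (1, 0) = (1, 1)
  T1 needs (1, 1) <= (1, 1) -> finishes; pool += (1, 2) = (2, 3)
  T9 cannot run: need (4, 4) vs free (2, 3) (insufficient R3 and R2)
  T4 cannot run: need (1, 4) vs free (2, 3) (insufficient R2)
Permanently blocked: T9 and T4.


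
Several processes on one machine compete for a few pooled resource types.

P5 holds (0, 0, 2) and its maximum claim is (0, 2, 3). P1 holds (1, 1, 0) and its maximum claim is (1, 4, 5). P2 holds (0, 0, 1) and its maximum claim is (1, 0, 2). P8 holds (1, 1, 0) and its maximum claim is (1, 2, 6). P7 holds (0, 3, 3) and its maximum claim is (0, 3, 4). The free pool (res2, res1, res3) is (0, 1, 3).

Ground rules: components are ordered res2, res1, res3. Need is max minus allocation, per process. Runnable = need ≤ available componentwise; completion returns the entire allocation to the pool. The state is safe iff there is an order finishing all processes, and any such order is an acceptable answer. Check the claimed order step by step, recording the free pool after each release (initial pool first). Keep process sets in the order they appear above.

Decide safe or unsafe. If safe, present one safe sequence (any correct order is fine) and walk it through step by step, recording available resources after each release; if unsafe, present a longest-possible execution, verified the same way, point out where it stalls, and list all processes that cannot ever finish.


SAFE, for example via the order P7, P8, P2, P5, P1.
Key observation: P8 is the earliest step where a requested resource binds exactly: need (0, 1, 6), pool (0, 4, 6) at its turn.
Step-by-step check:
  pool = (0, 1, 3)
  P7: need (0, 0, 1) fits (0, 1, 3); releases (0, 3, 3), pool now (0, 4, 6)
  P8: need (0, 1, 6) fits (0, 4, 6); releases (1, 1, 0), pool now (1, 5, 6)
  P2: need (1, 0, 1) fits (1, 5, 6); releases (0, 0, 1), pool now (1, 5, 7)
  P5: need (0, 2, 1) fits (1, 5, 7); releases (0, 0, 2), pool now (1, 5, 9)
  P1: need (0, 3, 5) fits (1, 5, 9); releases (1, 1, 0), pool now (2, 6, 9)


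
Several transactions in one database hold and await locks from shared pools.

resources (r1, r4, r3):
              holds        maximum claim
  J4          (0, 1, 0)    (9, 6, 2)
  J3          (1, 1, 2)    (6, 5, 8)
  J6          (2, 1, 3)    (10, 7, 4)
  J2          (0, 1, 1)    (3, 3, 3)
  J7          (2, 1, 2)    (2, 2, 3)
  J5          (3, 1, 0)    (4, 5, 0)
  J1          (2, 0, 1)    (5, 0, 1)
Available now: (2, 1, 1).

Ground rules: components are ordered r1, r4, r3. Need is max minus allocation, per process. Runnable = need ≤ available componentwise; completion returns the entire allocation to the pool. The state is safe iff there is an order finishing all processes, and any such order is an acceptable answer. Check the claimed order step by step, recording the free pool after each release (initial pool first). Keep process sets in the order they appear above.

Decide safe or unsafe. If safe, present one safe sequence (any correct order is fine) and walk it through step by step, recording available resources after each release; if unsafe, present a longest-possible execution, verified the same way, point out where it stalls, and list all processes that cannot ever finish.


UNSAFE.
Key observation: even finishing J7, J2, J1 leaves just (6, 3, 5) free — too little r4 for any of the remaining processes.
Going as far as possible: J7, J2, J1; after that, nothing fits. Check, step by step:
  pool = (2, 1, 1)
  J7 needs (0, 1, 1) <= (2, 1, 1) -> finishes; pool += (2, 1, 2) = (4, 2, 3)
  J2 needs (3, 2, 2) <= (4, 2, 3) -> finishes; pool += (0, 1, 1) = (4, 3, 4)
  J1 needs (3, 0, 0) <= (4, 3, 4) -> finishes; pool += (2, 0, 1) = (6, 3, 5)
  J4 still needs (9, 5, 2) but only (6, 3, 5) is free — short on r1 and r4
  J3 still needs (5, 4, 6) but only (6, 3, 5) is free — short on r4 and r3
  J6 still needs (8, 6, 1) but only (6, 3, 5) is free — short on r1 and r4
  J5 still needs (1, 4, 0) but only (6, 3, 5) is free — short on r4
Processes that can never finish: J4, J3, J6 and J5.


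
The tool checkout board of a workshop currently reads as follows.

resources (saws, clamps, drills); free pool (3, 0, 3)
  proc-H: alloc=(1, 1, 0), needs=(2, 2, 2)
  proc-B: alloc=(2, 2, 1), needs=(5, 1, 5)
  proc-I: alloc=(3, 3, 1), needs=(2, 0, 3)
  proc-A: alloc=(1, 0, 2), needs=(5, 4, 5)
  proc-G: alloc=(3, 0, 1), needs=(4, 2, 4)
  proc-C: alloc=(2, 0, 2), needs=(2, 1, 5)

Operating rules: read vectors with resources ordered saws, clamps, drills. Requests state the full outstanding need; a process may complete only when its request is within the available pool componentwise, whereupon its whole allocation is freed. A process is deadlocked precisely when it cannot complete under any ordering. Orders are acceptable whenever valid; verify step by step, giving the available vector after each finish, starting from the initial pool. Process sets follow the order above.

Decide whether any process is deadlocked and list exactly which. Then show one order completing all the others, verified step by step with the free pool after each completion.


The deadlocked set is empty.
Key observation: no deadlock: proc-I fits now, and the freed resources carry the rest through.
One completion order for the rest: proc-I, proc-G, proc-B, proc-C, proc-A, proc-H. Check, step by step:
  pool = (3, 0, 3)
  proc-I: need (2, 0, 3) fits (3, 0, 3); releases (3, 3, 1), pool now (6, 3, 4)
  proc-G: need (4, 2, 4) fits (6, 3, 4); releases (3, 0, 1), pool now (9, 3, 5)
  proc-B: need (5, 1, 5) fits (9, 3, 5); releases (2, 2, 1), pool now (11, 5, 6)
  proc-C: need (2, 1, 5) fits (11, 5, 6); releases (2, 0, 2), pool now (13, 5, 8)
  proc-A: need (5, 4, 5) fits (13, 5, 8); releases (1, 0, 2), pool now (14, 5, 10)
  proc-H: need (2, 2, 2) fits (14, 5, 10); releases (1, 1, 0), pool now (15, 6, 10)


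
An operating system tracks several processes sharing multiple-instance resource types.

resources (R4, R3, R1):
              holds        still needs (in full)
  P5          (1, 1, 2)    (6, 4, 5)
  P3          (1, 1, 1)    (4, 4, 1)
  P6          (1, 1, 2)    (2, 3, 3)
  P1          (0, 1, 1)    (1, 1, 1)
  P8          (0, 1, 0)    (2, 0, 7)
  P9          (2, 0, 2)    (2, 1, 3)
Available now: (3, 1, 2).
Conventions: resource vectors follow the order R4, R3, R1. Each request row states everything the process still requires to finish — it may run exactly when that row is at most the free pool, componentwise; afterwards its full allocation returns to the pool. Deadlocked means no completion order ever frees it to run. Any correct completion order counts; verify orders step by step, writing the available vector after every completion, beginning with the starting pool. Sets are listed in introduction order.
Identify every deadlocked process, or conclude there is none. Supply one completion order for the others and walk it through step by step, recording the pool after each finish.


Deadlocked: P5, P3, P6 and P8.
Key observation: after P1, P9 the pool peaks at (5, 2, 5), and each blocked process is short somewhere: P5 on R4, R3; P3 on R3; P6 on R3; P8 on R1.
A valid finishing order for the others: P1, P9. Verifying each step:
  pool = (3, 1, 2)
  P1: need (1, 1, 1) fits (3, 1, 2); releases (0, 1, 1), pool now (3, 2, 3)
  P9: need (2, 1, 3) fits (3, 2, 3); releases (2, 0, 2), pool now (5, 2, 5)
None of the blocked processes ever fits:
  P5 still needs (6, 4, 5) but only (5, 2, 5) is free — short on R4 and R3
  P3 still needs (4, 4, 1) but only (5, 2, 5) is free — short on R3
  P6 still needs (2, 3, 3) but only (5, 2, 5) is free — short on R3
  P8 still needs (2, 0, 7) but only (5, 2, 5) is free — short on R1


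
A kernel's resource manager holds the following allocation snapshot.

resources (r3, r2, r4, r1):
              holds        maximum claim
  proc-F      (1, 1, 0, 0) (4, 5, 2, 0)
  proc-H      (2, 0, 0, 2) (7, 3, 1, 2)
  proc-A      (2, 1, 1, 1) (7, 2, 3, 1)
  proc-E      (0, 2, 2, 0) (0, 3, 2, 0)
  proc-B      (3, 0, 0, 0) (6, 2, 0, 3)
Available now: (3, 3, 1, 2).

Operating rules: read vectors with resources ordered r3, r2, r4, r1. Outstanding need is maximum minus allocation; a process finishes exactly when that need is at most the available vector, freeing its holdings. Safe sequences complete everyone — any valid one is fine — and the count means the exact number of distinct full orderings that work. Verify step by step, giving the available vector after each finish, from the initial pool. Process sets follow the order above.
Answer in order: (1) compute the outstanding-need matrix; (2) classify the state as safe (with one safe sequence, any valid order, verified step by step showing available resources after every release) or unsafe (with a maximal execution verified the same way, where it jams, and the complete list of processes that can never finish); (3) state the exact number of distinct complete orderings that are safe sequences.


(1) Need matrix, components ordered r3, r2, r4, r1:
  proc-F: (3, 4, 2, 0)
  proc-H: (5, 3, 1, 0)
  proc-A: (5, 1, 2, 0)
  proc-E: (0, 1, 0, 0)
  proc-B: (3, 2, 0, 3)
(2) The state is UNSAFE.
Key observation: after proc-E, proc-F the pool peaks at (4, 6, 3, 2), and each blocked process is short somewhere: proc-H on r3; proc-A on r3; proc-B on r1.
Going as far as possible: proc-E, proc-F; after that, nothing fits. Walking it through:
  pool = (3, 3, 1, 2)
  proc-E needs (0, 1, 0, 0) <= (3, 3, 1, 2) -> finishes; pool += (0, 2, 2, 0) = (3, 5, 3, 2)
  proc-F needs (3, 4, 2, 0) <= (3, 5, 3, 2) -> finishes; pool += (1, 1, 0, 0) = (4, 6, 3, 2)
  blocked: proc-H wants (5, 3, 1, 0), pool (4, 6, 3, 2) — not enough r3
  blocked: proc-A wants (5, 1, 2, 0), pool (4, 6, 3, 2) — not enough r3
  blocked: proc-B wants (3, 2, 0, 3), pool (4, 6, 3, 2) — not enough r1
Permanently blocked: proc-H, proc-A and proc-B.
(3) The exact count: 0 of the possible complete orderings are safe sequences.


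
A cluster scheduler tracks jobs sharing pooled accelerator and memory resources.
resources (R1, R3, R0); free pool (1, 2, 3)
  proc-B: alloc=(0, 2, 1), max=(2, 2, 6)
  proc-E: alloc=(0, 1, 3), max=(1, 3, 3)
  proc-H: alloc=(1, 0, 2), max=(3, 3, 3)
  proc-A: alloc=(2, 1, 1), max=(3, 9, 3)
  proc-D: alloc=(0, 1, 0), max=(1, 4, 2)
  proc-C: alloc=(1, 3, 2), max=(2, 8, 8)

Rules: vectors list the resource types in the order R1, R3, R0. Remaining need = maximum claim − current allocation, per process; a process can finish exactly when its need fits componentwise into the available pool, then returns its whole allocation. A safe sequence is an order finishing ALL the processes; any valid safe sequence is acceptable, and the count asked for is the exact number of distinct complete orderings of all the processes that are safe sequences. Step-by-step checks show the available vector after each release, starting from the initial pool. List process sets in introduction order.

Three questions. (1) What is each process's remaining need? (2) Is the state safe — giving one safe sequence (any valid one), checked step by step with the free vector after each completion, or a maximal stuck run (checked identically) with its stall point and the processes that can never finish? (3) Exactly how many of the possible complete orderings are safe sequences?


(1) Need matrix, components ordered R1, R3, R0:
  proc-B: (2, 0, 5)
  proc-E: (1, 2, 0)
  proc-H: (2, 3, 1)
  proc-A: (1, 8, 2)
  proc-D: (1, 3, 2)
  proc-C: (1, 5, 6)
(2) The state is UNSAFE.
Key observation: after proc-E, proc-D the pool peaks at (1, 4, 6), and each blocked process is short somewhere: proc-B on R1; proc-H on R1; proc-A on R3; proc-C on R3.
The run proc-E, proc-D cannot be extended any further. Verifying each step:
  pool = (1, 2, 3)
  proc-E needs (1, 2, 0) <= (1, 2, 3) -> finishes; pool += (0, 1, 3) = (1, 3, 6)
  proc-D needs (1, 3, 2) <= (1, 3, 6) -> finishes; pool += (0, 1, 0) = (1, 4, 6)
  proc-B cannot run: need (2, 0, 5) vs free (1, 4, 6) (insufficient R1)
  proc-H cannot run: need (2, 3, 1) vs free (1, 4, 6) (insufficient R1)
  proc-A cannot run: need (1, 8, 2) vs free (1, 4, 6) (insufficient R3)
  proc-C cannot run: need (1, 5, 6) vs free (1, 4, 6) (insufficient R3)
Processes that can never finish: proc-B, proc-H, proc-A and proc-C.
(3) The exact count: 0 of the possible complete orderings are safe sequences.


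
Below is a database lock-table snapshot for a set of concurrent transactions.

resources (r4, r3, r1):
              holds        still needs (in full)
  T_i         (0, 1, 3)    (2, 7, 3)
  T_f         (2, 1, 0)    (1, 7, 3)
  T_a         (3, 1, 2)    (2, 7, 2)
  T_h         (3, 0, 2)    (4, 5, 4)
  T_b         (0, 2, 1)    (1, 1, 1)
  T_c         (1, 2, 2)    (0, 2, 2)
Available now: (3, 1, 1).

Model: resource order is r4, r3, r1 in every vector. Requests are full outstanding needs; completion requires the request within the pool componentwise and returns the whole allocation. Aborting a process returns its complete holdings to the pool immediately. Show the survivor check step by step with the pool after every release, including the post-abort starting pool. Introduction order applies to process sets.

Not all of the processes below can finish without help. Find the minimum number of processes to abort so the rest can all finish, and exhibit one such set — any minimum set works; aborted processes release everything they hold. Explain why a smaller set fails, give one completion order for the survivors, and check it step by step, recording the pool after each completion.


Minimum abort set: T_i and T_a.
Key observation: before aborting T_i and T_a, T_f was permanently blocked — no order could ever run it; afterwards it completes at step 4.
No one abort is enough; case by case: T_i alone leaves T_f blocked (short on r3); T_f alone leaves T_i blocked (short on r3); T_a alone leaves T_i blocked (short on r3); T_h alone leaves T_i blocked (short on r3); T_b alone leaves T_i blocked (short on r3); T_c alone leaves T_i blocked (short on r3).
Survivors finish in the order: T_c, T_b, T_h, T_f. Step-by-step check (pool after the aborts first):
  pool = (6, 3, 6)
  T_c needs (0, 2, 2) <= (6, 3, 6) -> finishes; pool += (1, 2, 2) = (7, 5, 8)
  T_b needs (1, 1, 1) <= (7, 5, 8) -> finishes; pool += (0, 2, 1) = (7, 7, 9)
  T_h needs (4, 5, 4) <= (7, 7, 9) -> finishes; pool += (3, 0, 2) = (10, 7, 11)
  T_f needs (1, 7, 3) <= (10, 7, 11) -> finishes; pool += (2, 1, 0) = (12, 8, 11)


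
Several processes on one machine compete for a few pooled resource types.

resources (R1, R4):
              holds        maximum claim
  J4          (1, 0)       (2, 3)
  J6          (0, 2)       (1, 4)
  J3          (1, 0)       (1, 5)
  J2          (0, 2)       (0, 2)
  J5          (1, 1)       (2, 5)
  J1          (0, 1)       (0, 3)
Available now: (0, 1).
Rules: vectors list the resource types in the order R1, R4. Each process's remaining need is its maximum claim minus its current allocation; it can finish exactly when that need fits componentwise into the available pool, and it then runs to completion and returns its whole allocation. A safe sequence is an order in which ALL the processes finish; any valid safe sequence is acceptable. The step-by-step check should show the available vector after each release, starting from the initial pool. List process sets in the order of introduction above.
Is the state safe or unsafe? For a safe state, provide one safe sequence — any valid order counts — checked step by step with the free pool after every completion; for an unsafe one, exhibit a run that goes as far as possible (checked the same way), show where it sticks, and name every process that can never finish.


The state is UNSAFE.
Key observation: after J2, J1 the pool peaks at (0, 4), and each blocked process is short somewhere: J4 on R1; J6 on R1; J3 on R4; J5 on R1.
Going as far as possible: J2, J1; after that, nothing fits. Step-by-step check:
  pool = (0, 1)
  run J2 (needs (0, 0), free (0, 1)); after release of (0, 2) the pool is (0, 3)
  run J1 (needs (0, 2), free (0, 3)); after release of (0, 1) the pool is (0, 4)
  J4 cannot run: need (1, 3) vs free (0, 4) (insufficient R1)
  J6 cannot run: need (1, 2) vs free (0, 4) (insufficient R1)
  J3 cannot run: need (0, 5) vs free (0, 4) (insufficient R4)
  J5 cannot run: need (1, 4) vs free (0, 4) (insufficient R1)
Processes that can never finish: J4, J6, J3 and J5.


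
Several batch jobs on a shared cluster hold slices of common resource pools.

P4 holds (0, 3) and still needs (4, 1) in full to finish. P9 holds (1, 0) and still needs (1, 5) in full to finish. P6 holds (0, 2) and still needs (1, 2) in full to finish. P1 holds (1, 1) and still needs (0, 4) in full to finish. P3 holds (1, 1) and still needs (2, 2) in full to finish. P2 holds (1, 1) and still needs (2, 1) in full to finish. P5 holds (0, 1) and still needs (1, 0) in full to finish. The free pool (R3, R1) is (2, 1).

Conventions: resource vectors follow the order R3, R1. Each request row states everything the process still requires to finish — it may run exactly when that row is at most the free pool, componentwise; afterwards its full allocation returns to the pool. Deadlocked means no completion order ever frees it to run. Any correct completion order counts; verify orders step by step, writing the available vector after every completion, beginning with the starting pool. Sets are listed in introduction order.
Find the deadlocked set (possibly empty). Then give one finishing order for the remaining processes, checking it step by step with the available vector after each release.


The deadlocked set is empty.
Key observation: there is always a runnable process — P2 first — so the state unwinds completely.
The rest can finish in the order P2, P3, P4, P5, P1, P9, P6. Verifying each step:
  pool = (2, 1)
  P2 needs (2, 1) <= (2, 1) -> finishes; pool += (1, 1) = (3, 2)
  P3 needs (2, 2) <= (3, 2) -> finishes; pool += (1, 1) = (4, 3)
  P4 needs (4, 1) <= (4, 3) -> finishes; pool += (0, 3) = (4, 6)
  P5 needs (1, 0) <= (4, 6) -> finishes; pool += (0, 1) = (4, 7)
  P1 needs (0, 4) <= (4, 7) -> finishes; pool += (1, 1) = (5, 8)
  P9 needs (1, 5) <= (5, 8) -> finishes; pool += (1, 0) = (6, 8)
  P6 needs (1, 2) <= (6, 8) -> finishes; pool += (0, 2) = (6, 10)


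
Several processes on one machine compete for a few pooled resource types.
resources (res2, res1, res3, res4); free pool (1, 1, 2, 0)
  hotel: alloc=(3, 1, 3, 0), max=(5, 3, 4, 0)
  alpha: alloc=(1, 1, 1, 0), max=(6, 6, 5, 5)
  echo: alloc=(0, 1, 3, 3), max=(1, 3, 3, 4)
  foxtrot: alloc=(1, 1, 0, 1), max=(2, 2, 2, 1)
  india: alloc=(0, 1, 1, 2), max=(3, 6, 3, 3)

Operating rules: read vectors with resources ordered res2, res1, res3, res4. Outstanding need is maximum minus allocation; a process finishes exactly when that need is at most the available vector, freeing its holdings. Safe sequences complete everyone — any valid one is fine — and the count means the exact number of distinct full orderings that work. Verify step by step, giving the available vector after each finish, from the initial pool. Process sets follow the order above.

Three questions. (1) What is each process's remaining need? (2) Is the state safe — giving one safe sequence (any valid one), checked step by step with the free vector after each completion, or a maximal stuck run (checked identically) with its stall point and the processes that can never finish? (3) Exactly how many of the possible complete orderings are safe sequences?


(1) Need matrix, components ordered res2, res1, res3, res4:
  hotel: (2, 2, 1, 0)
  alpha: (5, 5, 4, 5)
  echo: (1, 2, 0, 1)
  foxtrot: (1, 1, 2, 0)
  india: (3, 5, 2, 1)
(2) UNSAFE — no complete ordering exists.
Key observation: after foxtrot, hotel, echo complete, (5, 4, 8, 4) is the best the pool ever gets, yet each leftover process wants more res1.
A maximal execution: foxtrot, hotel, echo — then nothing else fits. Check, step by step:
  pool = (1, 1, 2, 0)
  foxtrot needs (1, 1, 2, 0) <= (1, 1, 2, 0) -> finishes; pool += (1, 1, 0, 1) = (2, 2, 2, 1)
  hotel needs (2, 2, 1, 0) <= (2, 2, 2, 1) -> finishes; pool += (3, 1, 3, 0) = (5, 3, 5, 1)
  echo needs (1, 2, 0, 1) <= (5, 3, 5, 1) -> finishes; pool += (0, 1, 3, 3) = (5, 4, 8, 4)
  alpha cannot run: need (5, 5, 4, 5) vs free (5, 4, 8, 4) (insufficient res1 and res4)
  india cannot run: need (3, 5, 2, 1) vs free (5, 4, 8, 4) (insufficient res1)
Permanently blocked: alpha and india.
(3) Exactly 0 of the possible complete orderings are safe sequences.


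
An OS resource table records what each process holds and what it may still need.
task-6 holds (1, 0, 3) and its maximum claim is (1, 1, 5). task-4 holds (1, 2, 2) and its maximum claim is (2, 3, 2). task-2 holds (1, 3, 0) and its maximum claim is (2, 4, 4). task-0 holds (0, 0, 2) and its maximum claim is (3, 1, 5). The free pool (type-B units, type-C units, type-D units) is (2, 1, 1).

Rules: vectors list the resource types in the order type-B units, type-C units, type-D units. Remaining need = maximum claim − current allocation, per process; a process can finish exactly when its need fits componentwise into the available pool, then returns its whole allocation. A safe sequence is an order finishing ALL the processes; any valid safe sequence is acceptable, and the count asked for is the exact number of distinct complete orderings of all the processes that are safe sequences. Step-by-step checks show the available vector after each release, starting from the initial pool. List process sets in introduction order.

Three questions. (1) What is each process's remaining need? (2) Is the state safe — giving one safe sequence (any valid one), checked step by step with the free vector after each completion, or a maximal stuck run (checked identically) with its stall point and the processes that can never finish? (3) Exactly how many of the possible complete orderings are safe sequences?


(1) Remaining need (order type-B units, type-C units, type-D units):
  task-6: (0, 1, 2)
  task-4: (1, 1, 0)
  task-2: (1, 1, 4)
  task-0: (3, 1, 3)
(2) SAFE, for example via the order task-4, task-6, task-0, task-2.
Key observation: reading the order forward, task-4 is the first process whose need (1, 1, 0) meets the free pool (2, 1, 1) exactly on a resource it requests.
Walking it through:
  pool = (2, 1, 1)
  task-4: need (1, 1, 0) fits (2, 1, 1); releases (1, 2, 2), pool now (3, 3, 3)
  task-6: need (0, 1, 2) fits (3, 3, 3); releases (1, 0, 3), pool now (4, 3, 6)
  task-0: need (3, 1, 3) fits (4, 3, 6); releases (0, 0, 2), pool now (4, 3, 8)
  task-2: need (1, 1, 4) fits (4, 3, 8); releases (1, 3, 0), pool now (5, 6, 8)
(3) Precisely 4 of the possible complete orderings are safe sequences.


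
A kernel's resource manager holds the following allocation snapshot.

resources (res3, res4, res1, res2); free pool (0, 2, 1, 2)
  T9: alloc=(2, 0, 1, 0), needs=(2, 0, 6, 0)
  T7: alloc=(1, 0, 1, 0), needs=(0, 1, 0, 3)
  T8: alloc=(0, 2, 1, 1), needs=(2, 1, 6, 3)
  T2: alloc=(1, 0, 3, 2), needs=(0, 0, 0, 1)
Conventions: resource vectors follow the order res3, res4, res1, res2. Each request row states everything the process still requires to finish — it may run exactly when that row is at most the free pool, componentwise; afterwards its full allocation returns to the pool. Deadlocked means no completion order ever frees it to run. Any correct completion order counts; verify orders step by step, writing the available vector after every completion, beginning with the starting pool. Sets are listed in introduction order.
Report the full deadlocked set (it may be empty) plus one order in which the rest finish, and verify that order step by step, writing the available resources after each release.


Deadlocked set: T9 and T8.
Key observation: even finishing T2, T7 leaves just (2, 2, 5, 4) free — too little res1 for any of the remaining processes.
A valid finishing order for the others: T2, T7. Check, step by step:
  pool = (0, 2, 1, 2)
  run T2 (needs (0, 0, 0, 1), free (0, 2, 1, 2)); after release of (1, 0, 3, 2) the pool is (1, 2, 4, 4)
  run T7 (needs (0, 1, 0, 3), free (1, 2, 4, 4)); after release of (1, 0, 1, 0) the pool is (2, 2, 5, 4)
The blocked processes can never fit:
  T9 cannot run: need (2, 0, 6, 0) vs free (2, 2, 5, 4) (insufficient res1)
  T8 cannot run: need (2, 1, 6, 3) vs free (2, 2, 5, 4) (insufficient res1)


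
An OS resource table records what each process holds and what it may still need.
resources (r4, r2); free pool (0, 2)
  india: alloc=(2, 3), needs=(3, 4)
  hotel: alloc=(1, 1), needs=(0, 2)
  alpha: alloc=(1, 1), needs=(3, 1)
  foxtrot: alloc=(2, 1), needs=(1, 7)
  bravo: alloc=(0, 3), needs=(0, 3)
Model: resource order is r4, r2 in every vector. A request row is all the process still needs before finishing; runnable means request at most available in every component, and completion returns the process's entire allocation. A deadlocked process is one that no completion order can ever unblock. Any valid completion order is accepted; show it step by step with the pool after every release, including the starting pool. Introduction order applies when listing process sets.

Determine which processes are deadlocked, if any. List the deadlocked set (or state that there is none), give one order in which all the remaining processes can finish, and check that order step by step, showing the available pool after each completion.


The deadlocked set is india, alpha and foxtrot.
Key observation: after hotel, bravo the pool peaks at (1, 6), and each blocked process is short somewhere: india on r4; alpha on r4; foxtrot on r2.
One completion order for the rest: hotel, bravo. Walking it through:
  pool = (0, 2)
  hotel needs (0, 2) <= (0, 2) -> finishes; pool += (1, 1) = (1, 3)
  bravo needs (0, 3) <= (1, 3) -> finishes; pool += (0, 3) = (1, 6)
The stuck group stays short no matter what:
  blocked: india wants (3, 4), pool (1, 6) — not enough r4
  blocked: alpha wants (3, 1), pool (1, 6) — not enough r4
  blocked: foxtrot wants (1, 7), pool (1, 6) — not enough r2


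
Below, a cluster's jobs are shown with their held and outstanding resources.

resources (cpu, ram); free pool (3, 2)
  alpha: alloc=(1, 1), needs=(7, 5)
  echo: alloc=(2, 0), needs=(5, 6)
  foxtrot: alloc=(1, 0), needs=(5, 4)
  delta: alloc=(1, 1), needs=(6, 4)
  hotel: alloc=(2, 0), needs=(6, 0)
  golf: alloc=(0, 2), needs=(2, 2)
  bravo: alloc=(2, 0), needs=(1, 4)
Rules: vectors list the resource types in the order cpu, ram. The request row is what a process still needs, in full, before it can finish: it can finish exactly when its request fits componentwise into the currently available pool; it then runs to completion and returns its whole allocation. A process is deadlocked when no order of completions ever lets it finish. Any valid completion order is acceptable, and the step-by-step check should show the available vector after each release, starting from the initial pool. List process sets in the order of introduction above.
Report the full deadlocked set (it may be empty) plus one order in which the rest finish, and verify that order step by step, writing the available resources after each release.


Nothing here is deadlocked.
Key observation: there is always a runnable process — golf first — so the state unwinds completely.
The rest can finish in the order golf, bravo, foxtrot, delta, hotel, alpha, echo. Walking it through:
  pool = (3, 2)
  run golf (needs (2, 2), free (3, 2)); after release of (0, 2) the pool is (3, 4)
  run bravo (needs (1, 4), free (3, 4)); after release of (2, 0) the pool is (5, 4)
  run foxtrot (needs (5, 4), free (5, 4)); after release of (1, 0) the pool is (6, 4)
  run delta (needs (6, 4), free (6, 4)); after release of (1, 1) the pool is (7, 5)
  run hotel (needs (6, 0), free (7, 5)); after release of (2, 0) the pool is (9, 5)
  run alpha (needs (7, 5), free (9, 5)); after release of (1, 1) the pool is (10, 6)
  run echo (needs (5, 6), free (10, 6)); after release of (2, 0) the pool is (12, 6)


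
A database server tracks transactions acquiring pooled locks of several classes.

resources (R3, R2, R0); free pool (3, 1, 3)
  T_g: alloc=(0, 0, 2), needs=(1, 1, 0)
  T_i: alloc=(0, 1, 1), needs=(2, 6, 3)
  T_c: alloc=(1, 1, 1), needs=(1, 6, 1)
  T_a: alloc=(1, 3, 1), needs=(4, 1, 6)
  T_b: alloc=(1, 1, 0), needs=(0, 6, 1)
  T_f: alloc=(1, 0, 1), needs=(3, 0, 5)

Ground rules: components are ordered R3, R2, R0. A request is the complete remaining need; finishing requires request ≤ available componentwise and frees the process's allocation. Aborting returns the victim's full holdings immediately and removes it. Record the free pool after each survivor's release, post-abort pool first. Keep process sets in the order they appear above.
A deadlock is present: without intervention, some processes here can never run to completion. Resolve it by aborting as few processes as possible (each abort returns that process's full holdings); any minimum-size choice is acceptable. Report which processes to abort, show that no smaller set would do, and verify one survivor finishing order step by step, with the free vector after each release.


Abort T_c and T_b.
Key observation: no ordering could ever have run T_i before the abort of T_c and T_b; with (2, 2, 1) back in the pool it fits at step 4.
No one abort is enough; case by case: T_g alone leaves T_i blocked (short on R2); T_i alone leaves T_c blocked (short on R2); T_c alone leaves T_i blocked (short on R2); T_a alone leaves T_i blocked (short on R2); T_b alone leaves T_i blocked (short on R2); T_f alone leaves T_i blocked (short on R2).
Survivors finish in the order: T_g, T_a, T_f, T_i. Step-by-step check (pool after the aborts first):
  pool = (5, 3, 4)
  T_g: need (1, 1, 0) fits (5, 3, 4); releases (0, 0, 2), pool now (5, 3, 6)
  T_a: need (4, 1, 6) fits (5, 3, 6); releases (1, 3, 1), pool now (6, 6, 7)
  T_f: need (3, 0, 5) fits (6, 6, 7); releases (1, 0, 1), pool now (7, 6, 8)
  T_i: need (2, 6, 3) fits (7, 6, 8); releases (0, 1, 1), pool now (7, 7, 9)
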